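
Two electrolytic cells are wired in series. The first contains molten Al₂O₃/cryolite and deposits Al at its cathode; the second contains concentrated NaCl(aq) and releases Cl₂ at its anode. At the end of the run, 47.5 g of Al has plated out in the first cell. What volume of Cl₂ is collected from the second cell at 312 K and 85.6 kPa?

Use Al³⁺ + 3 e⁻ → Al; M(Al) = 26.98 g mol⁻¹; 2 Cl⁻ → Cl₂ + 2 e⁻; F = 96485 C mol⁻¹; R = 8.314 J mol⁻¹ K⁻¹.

n(Al) = 47.5 / 26.98 = 1.761 mol, so n(e⁻) = 3 × 1.761 = 5.282 mol.
The cells are in series, so the same 5.282 mol of electrons passes through the second cell.
2 Cl⁻ → Cl₂ + 2 e⁻ — 2 mol e⁻ per mol Cl₂, so n(Cl₂) = 5.282/2 = 2.641 mol.
V = nRT/P = (2.641 × 8.314 × 312) / (85.6 × 10³) = 0.0800 m³ = 80.0 L.

80.0 L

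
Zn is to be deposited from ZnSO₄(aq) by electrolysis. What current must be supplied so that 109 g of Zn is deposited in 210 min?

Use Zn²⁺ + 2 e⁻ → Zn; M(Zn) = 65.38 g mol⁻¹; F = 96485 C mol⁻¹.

25.5 A

n(Zn) = 109 / 65.38 = 1.667 mol.
n(e⁻) = 2 × 1.667 = 3.334 mol.
Q = n(e⁻)·F = 3.334 × 96485 = 321700 C.
I = Q/t = 321700 / 12600 s = 25.5 A.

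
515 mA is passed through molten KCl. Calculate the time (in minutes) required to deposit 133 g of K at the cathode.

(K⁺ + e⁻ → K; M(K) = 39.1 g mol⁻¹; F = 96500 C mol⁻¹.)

10600 min

n(K) = m/M = 133 / 39.1 = 3.402 mol.
Each K atom requires 1 electron, so n(e⁻) = 1 × 3.402 = 3.402 mol.
Q = n(e⁻)·F = 3.402 × 96500 = 328200 C.
t = Q/I = 328200 / 0.5150 A = 637400 s = 10600 min.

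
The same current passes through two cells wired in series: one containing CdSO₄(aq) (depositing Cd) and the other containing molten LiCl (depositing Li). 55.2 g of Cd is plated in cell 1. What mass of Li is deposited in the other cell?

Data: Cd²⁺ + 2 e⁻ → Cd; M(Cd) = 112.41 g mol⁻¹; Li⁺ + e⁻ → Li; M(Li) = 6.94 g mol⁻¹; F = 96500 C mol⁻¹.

n(Cd) = 55.2 / 112.41 = 0.4911 mol.
Since Cd²⁺ + 2 e⁻ → Cd, n(e⁻) passed = 2 × 0.4911 = 0.9821 mol.
Cells in series carry the same charge, so the same 0.9821 mol of electrons passes through cell 2.
Li⁺ + e⁻ → Li, so n(Li) = 0.9821 / 1 = 0.9821 mol.
m(Li) = 0.9821 × 6.94 = 6.82 g.

6.82 g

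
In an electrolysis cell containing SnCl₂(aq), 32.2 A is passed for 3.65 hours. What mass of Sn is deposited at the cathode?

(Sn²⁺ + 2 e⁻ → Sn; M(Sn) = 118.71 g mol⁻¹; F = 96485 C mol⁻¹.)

260 g

Q = I·t = 32.20 A × 13140 s = 423100 C.
n(e⁻) = Q/F = 423100 / 96485 = 4.385 mol.
Sn²⁺ + 2 e⁻ → Sn, so n(Sn) = n(e⁻)/2 = 2.193 mol.
m = n·M = 2.193 × 118.71 = 260 g.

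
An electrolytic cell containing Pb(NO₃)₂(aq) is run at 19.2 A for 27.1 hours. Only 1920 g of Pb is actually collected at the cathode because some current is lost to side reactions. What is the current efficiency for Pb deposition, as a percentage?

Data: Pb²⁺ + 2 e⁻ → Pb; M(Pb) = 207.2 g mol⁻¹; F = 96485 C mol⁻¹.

Q = I·t = 19.20 × 97560 = 1873000 C; n(e⁻) = 1873000/96485 = 19.41 mol.
Theoretical n(Pb) = n(e⁻)/2 = 9.707 mol, i.e. m_theo = 9.707 × 207.2 = 2011 g.
Efficiency = m_actual / m_theo = 1920 / 2011 = 95.5 %.

95.5 %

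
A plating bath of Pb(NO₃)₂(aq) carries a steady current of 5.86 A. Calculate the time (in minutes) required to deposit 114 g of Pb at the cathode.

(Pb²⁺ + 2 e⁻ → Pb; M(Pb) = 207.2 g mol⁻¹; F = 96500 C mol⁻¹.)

302 min

n(Pb) = m/M = 114 / 207.2 = 0.5502 mol.
Each Pb atom requires 2 electrons, so n(e⁻) = 2 × 0.5502 = 1.100 mol.
Q = n(e⁻)·F = 1.100 × 96500 = 106200 C.
t = Q/I = 106200 / 5.860 A = 18120 s = 302 min.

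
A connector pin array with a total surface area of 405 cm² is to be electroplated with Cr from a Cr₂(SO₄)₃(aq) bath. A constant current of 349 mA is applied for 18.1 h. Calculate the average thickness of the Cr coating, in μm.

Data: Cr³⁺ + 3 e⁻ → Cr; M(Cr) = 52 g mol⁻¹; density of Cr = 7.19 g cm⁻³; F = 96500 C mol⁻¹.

Q = I·t = 0.3490 × 65160 = 22740 C; n(e⁻) = 0.2357 mol.
n(Cr) = n(e⁻)/3 = 0.07855 mol, so m = 0.07855 × 52 = 4.085 g.
Volume = m/ρ = 4.085 / 7.19 = 0.5681 cm³.
Thickness = V/A = 0.5681 / 405 = 0.00140 cm = 14.0 μm.

14.0 μm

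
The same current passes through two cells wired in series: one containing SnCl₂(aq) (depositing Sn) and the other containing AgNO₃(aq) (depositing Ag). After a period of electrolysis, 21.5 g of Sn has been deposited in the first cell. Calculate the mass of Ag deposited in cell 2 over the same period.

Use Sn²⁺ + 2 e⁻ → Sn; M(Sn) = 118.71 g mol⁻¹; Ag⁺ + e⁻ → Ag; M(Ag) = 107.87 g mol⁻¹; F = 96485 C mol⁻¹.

39.1 g

n(Sn) = 21.5 / 118.71 = 0.1811 mol.
Since Sn²⁺ + 2 e⁻ → Sn, n(e⁻) passed = 2 × 0.1811 = 0.3622 mol.
Cells in series carry the same charge, so the same 0.3622 mol of electrons passes through cell 2.
Ag⁺ + e⁻ → Ag, so n(Ag) = 0.3622 / 1 = 0.3622 mol.
m(Ag) = 0.3622 × 107.87 = 39.1 g.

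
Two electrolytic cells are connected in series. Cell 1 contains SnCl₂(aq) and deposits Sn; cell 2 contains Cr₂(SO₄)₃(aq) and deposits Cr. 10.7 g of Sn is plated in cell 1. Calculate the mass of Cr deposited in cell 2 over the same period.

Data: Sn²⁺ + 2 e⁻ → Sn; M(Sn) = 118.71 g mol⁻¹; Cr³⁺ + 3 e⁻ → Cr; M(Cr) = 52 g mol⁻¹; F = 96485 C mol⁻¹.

3.12 g

n(Sn) = 10.7 / 118.71 = 0.09014 mol.
Since Sn²⁺ + 2 e⁻ → Sn, n(e⁻) passed = 2 × 0.09014 = 0.1803 mol.
Cells in series carry the same charge, so the same 0.1803 mol of electrons passes through cell 2.
Cr³⁺ + 3 e⁻ → Cr, so n(Cr) = 0.1803 / 3 = 0.06009 mol.
m(Cr) = 0.06009 × 52 = 3.12 g.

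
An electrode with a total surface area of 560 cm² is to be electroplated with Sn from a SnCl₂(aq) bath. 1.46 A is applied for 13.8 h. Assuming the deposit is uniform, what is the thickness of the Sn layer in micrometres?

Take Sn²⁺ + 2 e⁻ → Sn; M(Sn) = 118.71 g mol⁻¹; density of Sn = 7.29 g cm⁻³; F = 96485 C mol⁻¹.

109 μm

Q = I·t = 1.460 × 49680 = 72530 C; n(e⁻) = 0.7518 mol.
n(Sn) = n(e⁻)/2 = 0.3759 mol, so m = 0.3759 × 118.71 = 44.62 g.
Volume = m/ρ = 44.62 / 7.29 = 6.121 cm³.
Thickness = V/A = 6.121 / 560 = 0.0109 cm = 109 μm.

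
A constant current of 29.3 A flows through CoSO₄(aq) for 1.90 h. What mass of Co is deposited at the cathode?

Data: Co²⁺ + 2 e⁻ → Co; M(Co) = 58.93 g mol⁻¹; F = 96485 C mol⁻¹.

61.2 g

Q = I·t = 29.30 A × 6840.0 s = 200400 C.
n(e⁻) = Q/F = 200400 / 96485 = 2.077 mol.
Co²⁺ + 2 e⁻ → Co, so n(Co) = n(e⁻)/2 = 1.039 mol.
m = n·M = 1.039 × 58.93 = 61.2 g.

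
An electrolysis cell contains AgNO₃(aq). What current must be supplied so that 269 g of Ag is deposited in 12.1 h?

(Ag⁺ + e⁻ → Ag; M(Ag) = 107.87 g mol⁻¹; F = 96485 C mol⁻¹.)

5.52 A

n(Ag) = 269 / 107.87 = 2.494 mol.
n(e⁻) = 1 × 2.494 = 2.494 mol.
Q = n(e⁻)·F = 2.494 × 96485 = 240600 C.
I = Q/t = 240600 / 43560 s = 5.52 A.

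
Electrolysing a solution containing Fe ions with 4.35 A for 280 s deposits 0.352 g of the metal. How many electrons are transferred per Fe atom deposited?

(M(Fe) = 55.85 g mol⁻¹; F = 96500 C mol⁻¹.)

Q = I·t = 4.350 A × 280.00 s = 1218 C, so n(e⁻) = 1218/96500 = 0.01262 mol.
n(Fe) deposited = 0.352 / 55.85 = 0.006303 mol.
Electrons per atom = n(e⁻)/n(Fe) = 0.01262 / 0.006303 = 2.00 ≈ 2, so the ion is Fe²⁺.

2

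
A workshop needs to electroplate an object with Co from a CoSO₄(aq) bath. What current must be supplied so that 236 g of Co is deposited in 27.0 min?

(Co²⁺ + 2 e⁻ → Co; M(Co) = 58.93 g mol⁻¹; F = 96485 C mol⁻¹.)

n(Co) = 236 / 58.93 = 4.005 mol.
n(e⁻) = 2 × 4.005 = 8.010 mol.
Q = n(e⁻)·F = 8.010 × 96485 = 772800 C.
I = Q/t = 772800 / 1620.0 s = 477 A.

477 A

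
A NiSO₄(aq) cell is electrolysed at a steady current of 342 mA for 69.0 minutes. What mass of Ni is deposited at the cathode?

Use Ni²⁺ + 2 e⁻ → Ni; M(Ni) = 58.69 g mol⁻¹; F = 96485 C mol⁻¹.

Q = I·t = 0.3420 A × 4140.0 s = 1416 C.
n(e⁻) = Q/F = 1416 / 96485 = 0.01467 mol.
Ni²⁺ + 2 e⁻ → Ni, so n(Ni) = n(e⁻)/2 = 0.007337 mol.
m = n·M = 0.007337 × 58.69 = 0.431 g.

0.431 g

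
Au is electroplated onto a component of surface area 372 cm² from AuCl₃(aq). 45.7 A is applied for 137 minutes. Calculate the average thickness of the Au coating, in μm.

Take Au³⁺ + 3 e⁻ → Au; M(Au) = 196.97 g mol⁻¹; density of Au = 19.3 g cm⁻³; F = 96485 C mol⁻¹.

356 μm

Q = I·t = 45.70 × 8220.0 = 375700 C; n(e⁻) = 3.893 mol.
n(Au) = n(e⁻)/3 = 1.298 mol, so m = 1.298 × 196.97 = 255.6 g.
Volume = m/ρ = 255.6 / 19.3 = 13.24 cm³.
Thickness = V/A = 13.24 / 372 = 0.0356 cm = 356 μm.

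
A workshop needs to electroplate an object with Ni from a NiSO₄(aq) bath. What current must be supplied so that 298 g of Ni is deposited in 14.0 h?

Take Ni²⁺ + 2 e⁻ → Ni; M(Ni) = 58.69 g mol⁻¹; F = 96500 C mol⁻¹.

n(Ni) = 298 / 58.69 = 5.078 mol.
n(e⁻) = 2 × 5.078 = 10.16 mol.
Q = n(e⁻)·F = 10.16 × 96500 = 980000 C.
I = Q/t = 980000 / 50400 s = 19.4 A.

19.4 A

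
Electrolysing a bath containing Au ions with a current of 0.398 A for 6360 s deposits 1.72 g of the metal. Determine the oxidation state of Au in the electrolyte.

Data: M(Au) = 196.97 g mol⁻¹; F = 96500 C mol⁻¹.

+3

Q = I·t = 0.3980 A × 6360.0 s = 2531 C, so n(e⁻) = 2531/96500 = 0.02623 mol.
n(Au) deposited = 1.72 / 196.97 = 0.008732 mol.
Electrons per atom = n(e⁻)/n(Au) = 0.02623 / 0.008732 = 3.00 ≈ 3, so the ion is Au³⁺.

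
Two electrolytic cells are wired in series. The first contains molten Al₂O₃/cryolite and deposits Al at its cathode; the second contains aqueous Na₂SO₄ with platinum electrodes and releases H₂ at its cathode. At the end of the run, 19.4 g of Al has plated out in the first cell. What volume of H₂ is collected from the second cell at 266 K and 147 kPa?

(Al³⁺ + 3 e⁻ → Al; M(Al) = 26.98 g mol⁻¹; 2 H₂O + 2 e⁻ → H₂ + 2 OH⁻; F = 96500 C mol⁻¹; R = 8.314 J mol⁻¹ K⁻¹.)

16.2 L

n(Al) = 19.4 / 26.98 = 0.7191 mol, so n(e⁻) = 3 × 0.7191 = 2.157 mol.
The cells are in series, so the same 2.157 mol of electrons passes through the second cell.
2 H₂O + 2 e⁻ → H₂ + 2 OH⁻ — 2 mol e⁻ per mol H₂, so n(H₂) = 2.157/2 = 1.079 mol.
V = nRT/P = (1.079 × 8.314 × 266) / (147 × 10³) = 0.0162 m³ = 16.2 L.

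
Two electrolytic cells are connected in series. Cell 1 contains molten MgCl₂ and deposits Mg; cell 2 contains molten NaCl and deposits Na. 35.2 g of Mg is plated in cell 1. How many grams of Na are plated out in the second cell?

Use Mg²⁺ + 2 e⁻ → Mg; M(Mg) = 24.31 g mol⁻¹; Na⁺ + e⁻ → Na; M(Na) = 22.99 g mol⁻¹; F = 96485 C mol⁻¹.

66.6 g

n(Mg) = 35.2 / 24.31 = 1.448 mol.
Since Mg²⁺ + 2 e⁻ → Mg, n(e⁻) passed = 2 × 1.448 = 2.896 mol.
Cells in series carry the same charge, so the same 2.896 mol of electrons passes through cell 2.
Na⁺ + e⁻ → Na, so n(Na) = 2.896 / 1 = 2.896 mol.
m(Na) = 2.896 × 22.99 = 66.6 g.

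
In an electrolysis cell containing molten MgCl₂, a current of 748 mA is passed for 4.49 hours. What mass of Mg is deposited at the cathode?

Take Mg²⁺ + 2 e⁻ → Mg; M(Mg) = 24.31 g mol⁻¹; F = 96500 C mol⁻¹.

Q = I·t = 0.7480 A × 16164 s = 12090 C.
n(e⁻) = Q/F = 12090 / 96500 = 0.1253 mol.
Mg²⁺ + 2 e⁻ → Mg, so n(Mg) = n(e⁻)/2 = 0.06265 mol.
m = n·M = 0.06265 × 24.31 = 1.52 g.

1.52 g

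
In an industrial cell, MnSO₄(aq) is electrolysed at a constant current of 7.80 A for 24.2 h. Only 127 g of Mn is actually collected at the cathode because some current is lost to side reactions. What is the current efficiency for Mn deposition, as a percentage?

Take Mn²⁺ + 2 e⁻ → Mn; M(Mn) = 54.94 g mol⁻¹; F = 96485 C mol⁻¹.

65.6 %

Q = I·t = 7.800 × 87120 = 679500 C; n(e⁻) = 679500/96485 = 7.043 mol.
Theoretical n(Mn) = n(e⁻)/2 = 3.521 mol, i.e. m_theo = 3.521 × 54.94 = 193.5 g.
Efficiency = m_actual / m_theo = 127 / 193.5 = 65.6 %.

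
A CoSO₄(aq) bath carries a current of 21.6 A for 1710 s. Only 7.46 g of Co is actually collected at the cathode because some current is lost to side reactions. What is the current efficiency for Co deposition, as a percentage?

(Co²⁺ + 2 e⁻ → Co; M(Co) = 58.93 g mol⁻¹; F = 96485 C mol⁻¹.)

66.1 %

Q = I·t = 21.60 × 1710.0 = 36940 C; n(e⁻) = 36940/96485 = 0.3828 mol.
Theoretical n(Co) = n(e⁻)/2 = 0.1914 mol, i.e. m_theo = 0.1914 × 58.93 = 11.28 g.
Efficiency = m_actual / m_theo = 7.46 / 11.28 = 66.1 %.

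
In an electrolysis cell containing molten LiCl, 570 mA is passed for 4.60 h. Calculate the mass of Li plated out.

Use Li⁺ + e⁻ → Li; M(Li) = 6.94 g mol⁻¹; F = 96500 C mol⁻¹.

0.679 g

Q = I·t = 0.5700 A × 16560 s = 9439 C.
n(e⁻) = Q/F = 9439 / 96500 = 0.09782 mol.
Li⁺ + e⁻ → Li, so n(Li) = n(e⁻)/1 = 0.09782 mol.
m = n·M = 0.09782 × 6.94 = 0.679 g.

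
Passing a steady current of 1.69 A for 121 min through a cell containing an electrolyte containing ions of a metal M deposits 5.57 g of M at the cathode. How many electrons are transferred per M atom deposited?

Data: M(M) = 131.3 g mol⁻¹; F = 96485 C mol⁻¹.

Q = I·t = 1.690 A × 7260.0 s = 12270 C, so n(e⁻) = 12270/96485 = 0.1272 mol.
n(M) deposited = 5.57 / 131.3 = 0.04242 mol.
Electrons per atom = n(e⁻)/n(M) = 0.1272 / 0.04242 = 3.00 ≈ 3, so the ion is M³⁺.

3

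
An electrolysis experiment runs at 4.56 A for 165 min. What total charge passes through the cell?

Q = I·t = 4.560 A × 9900.0 s = 45100 C.

45100 C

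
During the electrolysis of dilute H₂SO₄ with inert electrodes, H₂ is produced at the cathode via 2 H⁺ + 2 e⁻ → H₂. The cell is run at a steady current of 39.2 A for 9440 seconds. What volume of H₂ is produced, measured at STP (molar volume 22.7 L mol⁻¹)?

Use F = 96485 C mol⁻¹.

Q = I·t = 39.20 A × 9440.0 s = 370000 C.
n(e⁻) = Q/F = 370000 / 96485 = 3.835 mol.
2 electrons are transferred per H₂ molecule, so n(H₂) = 3.835 / 2 = 1.918 mol.
V = n × V_m = 1.918 × 22.7 = 43.5 L.

43.5 L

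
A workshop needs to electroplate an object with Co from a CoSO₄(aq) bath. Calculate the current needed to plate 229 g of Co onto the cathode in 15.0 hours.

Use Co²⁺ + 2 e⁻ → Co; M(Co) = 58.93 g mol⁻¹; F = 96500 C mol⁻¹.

13.9 A

n(Co) = 229 / 58.93 = 3.886 mol.
n(e⁻) = 2 × 3.886 = 7.772 mol.
Q = n(e⁻)·F = 7.772 × 96500 = 750000 C.
I = Q/t = 750000 / 54000 s = 13.9 A.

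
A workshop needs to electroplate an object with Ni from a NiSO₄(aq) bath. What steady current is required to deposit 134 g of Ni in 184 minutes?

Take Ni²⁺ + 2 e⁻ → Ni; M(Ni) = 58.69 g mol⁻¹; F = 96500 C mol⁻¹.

n(Ni) = 134 / 58.69 = 2.283 mol.
n(e⁻) = 2 × 2.283 = 4.566 mol.
Q = n(e⁻)·F = 4.566 × 96500 = 440700 C.
I = Q/t = 440700 / 11040 s = 39.9 A.

39.9 A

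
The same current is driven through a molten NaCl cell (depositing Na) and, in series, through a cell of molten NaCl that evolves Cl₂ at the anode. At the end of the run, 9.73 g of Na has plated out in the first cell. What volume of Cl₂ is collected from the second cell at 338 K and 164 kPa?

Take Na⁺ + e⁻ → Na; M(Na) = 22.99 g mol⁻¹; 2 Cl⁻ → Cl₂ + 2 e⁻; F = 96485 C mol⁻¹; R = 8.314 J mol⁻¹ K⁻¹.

n(Na) = 9.73 / 22.99 = 0.4232 mol, so n(e⁻) = 1 × 0.4232 = 0.4232 mol.
The cells are in series, so the same 0.4232 mol of electrons passes through the second cell.
2 Cl⁻ → Cl₂ + 2 e⁻ — 2 mol e⁻ per mol Cl₂, so n(Cl₂) = 0.4232/2 = 0.2116 mol.
V = nRT/P = (0.2116 × 8.314 × 338) / (164 × 10³) = 0.00363 m³ = 3.63 L.

3.63 L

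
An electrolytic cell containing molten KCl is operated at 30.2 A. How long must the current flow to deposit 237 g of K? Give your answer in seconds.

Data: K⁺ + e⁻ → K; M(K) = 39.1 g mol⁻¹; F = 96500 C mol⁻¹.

19400 s

n(K) = m/M = 237 / 39.1 = 6.061 mol.
Each K atom requires 1 electron, so n(e⁻) = 1 × 6.061 = 6.061 mol.
Q = n(e⁻)·F = 6.061 × 96500 = 584900 C.
t = Q/I = 584900 / 30.20 A = 19370 s.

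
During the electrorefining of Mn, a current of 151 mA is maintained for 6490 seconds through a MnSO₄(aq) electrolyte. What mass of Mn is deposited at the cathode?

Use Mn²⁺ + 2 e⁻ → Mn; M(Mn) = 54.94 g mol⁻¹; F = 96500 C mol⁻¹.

0.279 g

Q = I·t = 0.1510 A × 6490.0 s = 980.0 C.
n(e⁻) = Q/F = 980.0 / 96500 = 0.01016 mol.
Mn²⁺ + 2 e⁻ → Mn, so n(Mn) = n(e⁻)/2 = 0.005078 mol.
m = n·M = 0.005078 × 54.94 = 0.279 g.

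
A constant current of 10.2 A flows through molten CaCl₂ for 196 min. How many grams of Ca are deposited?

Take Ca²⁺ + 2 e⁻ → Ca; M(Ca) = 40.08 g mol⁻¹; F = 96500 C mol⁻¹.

24.9 g

Q = I·t = 10.20 A × 11760 s = 120000 C.
n(e⁻) = Q/F = 120000 / 96500 = 1.243 mol.
Ca²⁺ + 2 e⁻ → Ca, so n(Ca) = n(e⁻)/2 = 0.6215 mol.
m = n·M = 0.6215 × 40.08 = 24.9 g.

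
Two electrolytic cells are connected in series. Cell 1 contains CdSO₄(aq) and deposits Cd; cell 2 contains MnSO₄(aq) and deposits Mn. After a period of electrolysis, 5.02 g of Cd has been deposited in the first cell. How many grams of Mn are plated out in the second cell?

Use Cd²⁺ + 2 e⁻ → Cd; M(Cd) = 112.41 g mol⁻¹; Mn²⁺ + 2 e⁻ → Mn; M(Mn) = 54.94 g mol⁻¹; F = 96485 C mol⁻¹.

n(Cd) = 5.02 / 112.41 = 0.04466 mol.
Since Cd²⁺ + 2 e⁻ → Cd, n(e⁻) passed = 2 × 0.04466 = 0.08932 mol.
Cells in series carry the same charge, so the same 0.08932 mol of electrons passes through cell 2.
Mn²⁺ + 2 e⁻ → Mn, so n(Mn) = 0.08932 / 2 = 0.04466 mol.
m(Mn) = 0.04466 × 54.94 = 2.45 g.

2.45 g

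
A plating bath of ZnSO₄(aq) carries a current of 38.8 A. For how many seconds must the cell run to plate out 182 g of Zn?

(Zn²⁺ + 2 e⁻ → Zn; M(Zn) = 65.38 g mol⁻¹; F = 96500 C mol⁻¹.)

13800 s

n(Zn) = m/M = 182 / 65.38 = 2.784 mol.
Each Zn atom requires 2 electrons, so n(e⁻) = 2 × 2.784 = 5.567 mol.
Q = n(e⁻)·F = 5.567 × 96500 = 537300 C.
t = Q/I = 537300 / 38.80 A = 13850 s.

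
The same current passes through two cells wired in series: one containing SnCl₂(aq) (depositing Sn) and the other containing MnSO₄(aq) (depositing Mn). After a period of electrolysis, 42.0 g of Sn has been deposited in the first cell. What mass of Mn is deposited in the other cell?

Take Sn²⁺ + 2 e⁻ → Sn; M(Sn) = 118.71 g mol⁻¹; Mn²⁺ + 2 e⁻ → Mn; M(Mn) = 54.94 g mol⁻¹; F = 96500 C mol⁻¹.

19.4 g

n(Sn) = 42.0 / 118.71 = 0.3538 mol.
Since Sn²⁺ + 2 e⁻ → Sn, n(e⁻) passed = 2 × 0.3538 = 0.7076 mol.
Cells in series carry the same charge, so the same 0.7076 mol of electrons passes through cell 2.
Mn²⁺ + 2 e⁻ → Mn, so n(Mn) = 0.7076 / 2 = 0.3538 mol.
m(Mn) = 0.3538 × 54.94 = 19.4 g.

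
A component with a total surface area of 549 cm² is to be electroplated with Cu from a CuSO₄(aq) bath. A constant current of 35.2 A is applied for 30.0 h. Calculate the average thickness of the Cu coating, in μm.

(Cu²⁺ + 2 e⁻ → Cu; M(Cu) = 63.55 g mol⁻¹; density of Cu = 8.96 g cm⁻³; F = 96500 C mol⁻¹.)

Q = I·t = 35.20 × 108000 = 3802000 C; n(e⁻) = 39.39 mol.
n(Cu) = n(e⁻)/2 = 19.70 mol, so m = 19.70 × 63.55 = 1252 g.
Volume = m/ρ = 1252 / 8.96 = 139.7 cm³.
Thickness = V/A = 139.7 / 549 = 0.254 cm = 2540 μm.

2540 μm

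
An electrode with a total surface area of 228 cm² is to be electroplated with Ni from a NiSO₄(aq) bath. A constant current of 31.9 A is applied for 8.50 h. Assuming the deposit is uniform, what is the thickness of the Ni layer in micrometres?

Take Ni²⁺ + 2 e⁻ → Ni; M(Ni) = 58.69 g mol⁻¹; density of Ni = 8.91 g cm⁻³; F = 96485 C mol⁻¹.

Q = I·t = 31.90 × 30600 = 976100 C; n(e⁻) = 10.12 mol.
n(Ni) = n(e⁻)/2 = 5.059 mol, so m = 5.059 × 58.69 = 296.9 g.
Volume = m/ρ = 296.9 / 8.91 = 33.32 cm³.
Thickness = V/A = 33.32 / 228 = 0.146 cm = 1460 μm.

1460 μm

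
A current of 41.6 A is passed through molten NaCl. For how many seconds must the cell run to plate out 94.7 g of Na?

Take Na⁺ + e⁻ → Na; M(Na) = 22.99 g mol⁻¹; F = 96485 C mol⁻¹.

9550 s

n(Na) = m/M = 94.7 / 22.99 = 4.119 mol.
Each Na atom requires 1 electron, so n(e⁻) = 1 × 4.119 = 4.119 mol.
Q = n(e⁻)·F = 4.119 × 96485 = 397400 C.
t = Q/I = 397400 / 41.60 A = 9554 s.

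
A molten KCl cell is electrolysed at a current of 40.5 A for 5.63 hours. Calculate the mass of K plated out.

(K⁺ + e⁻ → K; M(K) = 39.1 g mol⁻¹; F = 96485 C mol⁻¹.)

Q = I·t = 40.50 A × 20268 s = 820900 C.
n(e⁻) = Q/F = 820900 / 96485 = 8.508 mol.
K⁺ + e⁻ → K, so n(K) = n(e⁻)/1 = 8.508 mol.
m = n·M = 8.508 × 39.1 = 333 g.

333 g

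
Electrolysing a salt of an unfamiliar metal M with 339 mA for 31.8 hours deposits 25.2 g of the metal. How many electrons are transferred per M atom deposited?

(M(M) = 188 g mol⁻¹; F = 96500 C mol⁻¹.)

Q = I·t = 0.3390 A × 114480 s = 38810 C, so n(e⁻) = 38810/96500 = 0.4022 mol.
n(M) deposited = 25.2 / 188 = 0.1340 mol.
Electrons per atom = n(e⁻)/n(M) = 0.4022 / 0.1340 = 3.00 ≈ 3, so the ion is M³⁺.

3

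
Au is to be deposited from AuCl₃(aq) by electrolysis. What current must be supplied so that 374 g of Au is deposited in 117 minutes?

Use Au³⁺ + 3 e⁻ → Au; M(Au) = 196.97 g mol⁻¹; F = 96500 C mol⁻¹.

78.3 A

n(Au) = 374 / 196.97 = 1.899 mol.
n(e⁻) = 3 × 1.899 = 5.696 mol.
Q = n(e⁻)·F = 5.696 × 96500 = 549700 C.
I = Q/t = 549700 / 7020.0 s = 78.3 A.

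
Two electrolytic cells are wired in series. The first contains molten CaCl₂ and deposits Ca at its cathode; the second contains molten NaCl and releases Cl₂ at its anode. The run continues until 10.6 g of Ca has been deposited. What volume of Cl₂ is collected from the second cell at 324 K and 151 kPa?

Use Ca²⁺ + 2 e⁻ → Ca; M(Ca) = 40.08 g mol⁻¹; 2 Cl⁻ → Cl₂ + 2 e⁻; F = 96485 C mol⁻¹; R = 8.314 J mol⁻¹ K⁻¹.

n(Ca) = 10.6 / 40.08 = 0.2645 mol, so n(e⁻) = 2 × 0.2645 = 0.5289 mol.
The cells are in series, so the same 0.5289 mol of electrons passes through the second cell.
2 Cl⁻ → Cl₂ + 2 e⁻ — 2 mol e⁻ per mol Cl₂, so n(Cl₂) = 0.5289/2 = 0.2645 mol.
V = nRT/P = (0.2645 × 8.314 × 324) / (151 × 10³) = 0.00472 m³ = 4.72 L.

4.72 L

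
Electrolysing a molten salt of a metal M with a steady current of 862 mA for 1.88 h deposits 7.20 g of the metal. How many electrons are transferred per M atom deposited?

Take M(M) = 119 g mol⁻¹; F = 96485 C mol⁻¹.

Q = I·t = 0.8620 A × 6768.0 s = 5834 C, so n(e⁻) = 5834/96485 = 0.06047 mol.
n(M) deposited = 7.20 / 119 = 0.06050 mol.
Electrons per atom = n(e⁻)/n(M) = 0.06047 / 0.06050 = 0.999 ≈ 1, so the ion is M⁺.

1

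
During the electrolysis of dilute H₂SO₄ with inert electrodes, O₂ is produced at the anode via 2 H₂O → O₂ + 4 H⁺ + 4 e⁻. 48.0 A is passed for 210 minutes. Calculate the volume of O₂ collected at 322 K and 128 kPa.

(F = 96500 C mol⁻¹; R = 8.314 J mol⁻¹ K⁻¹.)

Q = I·t = 48.00 A × 12600 s = 604800 C.
n(e⁻) = Q/F = 604800 / 96500 = 6.267 mol.
4 electrons are transferred per O₂ molecule, so n(O₂) = 6.267 / 4 = 1.567 mol.
V = nRT/P = (1.567 × 8.314 × 322) / (128 × 10³ Pa) = 0.0328 m³ = 32.8 L.

32.8 L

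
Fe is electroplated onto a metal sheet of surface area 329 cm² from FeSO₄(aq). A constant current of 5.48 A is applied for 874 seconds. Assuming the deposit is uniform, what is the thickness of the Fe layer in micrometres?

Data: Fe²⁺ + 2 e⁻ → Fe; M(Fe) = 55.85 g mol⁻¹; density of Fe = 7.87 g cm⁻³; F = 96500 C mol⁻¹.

Q = I·t = 5.480 × 874.00 = 4790 C; n(e⁻) = 0.04963 mol.
n(Fe) = n(e⁻)/2 = 0.02482 mol, so m = 0.02482 × 55.85 = 1.386 g.
Volume = m/ρ = 1.386 / 7.87 = 0.1761 cm³.
Thickness = V/A = 0.1761 / 329 = 5.35 × 10⁻⁴ cm = 5.35 μm.

5.35 μm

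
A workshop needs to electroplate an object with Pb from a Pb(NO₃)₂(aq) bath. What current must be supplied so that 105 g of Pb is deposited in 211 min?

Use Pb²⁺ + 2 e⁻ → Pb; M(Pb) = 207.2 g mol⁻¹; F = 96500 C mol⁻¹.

n(Pb) = 105 / 207.2 = 0.5068 mol.
n(e⁻) = 2 × 0.5068 = 1.014 mol.
Q = n(e⁻)·F = 1.014 × 96500 = 97800 C.
I = Q/t = 97800 / 12660 s = 7.73 A.

7.73 A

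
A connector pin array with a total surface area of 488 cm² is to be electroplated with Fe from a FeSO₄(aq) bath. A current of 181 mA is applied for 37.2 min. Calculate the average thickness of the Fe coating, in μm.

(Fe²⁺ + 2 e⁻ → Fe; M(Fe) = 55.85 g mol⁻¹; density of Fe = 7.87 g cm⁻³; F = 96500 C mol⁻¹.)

0.304 μm

Q = I·t = 0.1810 × 2232.0 = 404.0 C; n(e⁻) = 0.004186 mol.
n(Fe) = n(e⁻)/2 = 0.002093 mol, so m = 0.002093 × 55.85 = 0.1169 g.
Volume = m/ρ = 0.1169 / 7.87 = 0.01485 cm³.
Thickness = V/A = 0.01485 / 488 = 3.04 × 10⁻⁵ cm = 0.304 μm.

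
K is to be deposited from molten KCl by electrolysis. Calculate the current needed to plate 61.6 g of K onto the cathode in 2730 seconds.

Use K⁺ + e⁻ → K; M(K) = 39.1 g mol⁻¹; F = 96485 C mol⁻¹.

n(K) = 61.6 / 39.1 = 1.575 mol.
n(e⁻) = 1 × 1.575 = 1.575 mol.
Q = n(e⁻)·F = 1.575 × 96485 = 152000 C.
I = Q/t = 152000 / 2730.0 s = 55.7 A.

55.7 A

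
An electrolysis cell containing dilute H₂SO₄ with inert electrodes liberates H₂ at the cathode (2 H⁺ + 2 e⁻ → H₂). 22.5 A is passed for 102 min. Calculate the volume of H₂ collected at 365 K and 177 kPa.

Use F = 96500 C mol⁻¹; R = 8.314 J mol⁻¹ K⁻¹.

Q = I·t = 22.50 A × 6120.0 s = 137700 C.
n(e⁻) = Q/F = 137700 / 96500 = 1.427 mol.
2 electrons are transferred per H₂ molecule, so n(H₂) = 1.427 / 2 = 0.7135 mol.
V = nRT/P = (0.7135 × 8.314 × 365) / (177 × 10³ Pa) = 0.0122 m³ = 12.2 L.

12.2 L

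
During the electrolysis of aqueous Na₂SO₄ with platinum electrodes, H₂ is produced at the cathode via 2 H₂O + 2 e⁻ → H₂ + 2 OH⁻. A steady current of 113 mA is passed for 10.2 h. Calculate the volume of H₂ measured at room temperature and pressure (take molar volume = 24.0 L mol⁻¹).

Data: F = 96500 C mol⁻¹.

0.516 L

Q = I·t = 0.1130 A × 36720 s = 4149 C.
n(e⁻) = Q/F = 4149 / 96500 = 0.04300 mol.
2 electrons are transferred per H₂ molecule, so n(H₂) = 0.04300 / 2 = 0.02150 mol.
V = n × V_m = 0.02150 × 24.0 = 0.516 L.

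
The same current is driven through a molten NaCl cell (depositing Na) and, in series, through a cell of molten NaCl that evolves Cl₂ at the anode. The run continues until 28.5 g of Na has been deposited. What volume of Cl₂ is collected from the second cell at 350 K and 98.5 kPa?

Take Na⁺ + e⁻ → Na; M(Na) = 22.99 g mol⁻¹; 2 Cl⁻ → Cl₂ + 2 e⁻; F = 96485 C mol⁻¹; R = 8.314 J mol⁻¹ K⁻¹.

n(Na) = 28.5 / 22.99 = 1.240 mol, so n(e⁻) = 1 × 1.240 = 1.240 mol.
The cells are in series, so the same 1.240 mol of electrons passes through the second cell.
2 Cl⁻ → Cl₂ + 2 e⁻ — 2 mol e⁻ per mol Cl₂, so n(Cl₂) = 1.240/2 = 0.6198 mol.
V = nRT/P = (0.6198 × 8.314 × 350) / (98.5 × 10³) = 0.0183 m³ = 18.3 L.

18.3 L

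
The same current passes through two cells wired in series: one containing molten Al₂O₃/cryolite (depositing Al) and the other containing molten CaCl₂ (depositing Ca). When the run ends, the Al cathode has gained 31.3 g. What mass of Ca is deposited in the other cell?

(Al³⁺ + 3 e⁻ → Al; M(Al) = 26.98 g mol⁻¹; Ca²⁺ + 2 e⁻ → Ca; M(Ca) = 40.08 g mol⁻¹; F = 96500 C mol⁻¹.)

69.7 g

n(Al) = 31.3 / 26.98 = 1.160 mol.
Since Al³⁺ + 3 e⁻ → Al, n(e⁻) passed = 3 × 1.160 = 3.480 mol.
Cells in series carry the same charge, so the same 3.480 mol of electrons passes through cell 2.
Ca²⁺ + 2 e⁻ → Ca, so n(Ca) = 3.480 / 2 = 1.740 mol.
m(Ca) = 1.740 × 40.08 = 69.7 g.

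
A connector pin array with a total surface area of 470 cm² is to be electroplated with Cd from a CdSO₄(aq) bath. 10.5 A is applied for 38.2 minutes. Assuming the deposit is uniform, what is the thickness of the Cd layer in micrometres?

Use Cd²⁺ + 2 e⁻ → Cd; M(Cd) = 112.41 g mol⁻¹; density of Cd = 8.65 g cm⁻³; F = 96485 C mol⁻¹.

34.5 μm

Q = I·t = 10.50 × 2292.0 = 24070 C; n(e⁻) = 0.2494 mol.
n(Cd) = n(e⁻)/2 = 0.1247 mol, so m = 0.1247 × 112.41 = 14.02 g.
Volume = m/ρ = 14.02 / 8.65 = 1.621 cm³.
Thickness = V/A = 1.621 / 470 = 0.00345 cm = 34.5 μm.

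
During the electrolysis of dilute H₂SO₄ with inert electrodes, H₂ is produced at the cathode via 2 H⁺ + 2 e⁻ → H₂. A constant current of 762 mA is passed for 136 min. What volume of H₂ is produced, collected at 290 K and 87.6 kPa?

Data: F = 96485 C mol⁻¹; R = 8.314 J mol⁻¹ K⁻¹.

0.887 L

Q = I·t = 0.7620 A × 8160.0 s = 6218 C.
n(e⁻) = Q/F = 6218 / 96485 = 0.06444 mol.
2 electrons are transferred per H₂ molecule, so n(H₂) = 0.06444 / 2 = 0.03222 mol.
V = nRT/P = (0.03222 × 8.314 × 290) / (87.6 × 10³ Pa) = 8.87 × 10⁻⁴ m³ = 0.887 L.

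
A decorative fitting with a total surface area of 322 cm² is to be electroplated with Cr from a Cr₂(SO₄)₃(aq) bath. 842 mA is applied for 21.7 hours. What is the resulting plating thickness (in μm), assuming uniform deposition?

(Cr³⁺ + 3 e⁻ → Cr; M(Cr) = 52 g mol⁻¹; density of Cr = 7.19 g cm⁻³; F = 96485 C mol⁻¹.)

51.0 μm

Q = I·t = 0.8420 × 78120 = 65780 C; n(e⁻) = 0.6817 mol.
n(Cr) = n(e⁻)/3 = 0.2272 mol, so m = 0.2272 × 52 = 11.82 g.
Volume = m/ρ = 11.82 / 7.19 = 1.643 cm³.
Thickness = V/A = 1.643 / 322 = 0.00510 cm = 51.0 μm.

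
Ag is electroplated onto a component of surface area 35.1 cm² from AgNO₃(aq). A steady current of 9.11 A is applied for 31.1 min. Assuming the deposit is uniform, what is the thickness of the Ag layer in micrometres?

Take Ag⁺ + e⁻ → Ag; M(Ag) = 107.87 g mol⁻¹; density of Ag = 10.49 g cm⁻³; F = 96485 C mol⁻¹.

Q = I·t = 9.110 × 1866.0 = 17000 C; n(e⁻) = 0.1762 mol.
n(Ag) = n(e⁻)/1 = 0.1762 mol, so m = 0.1762 × 107.87 = 19.01 g.
Volume = m/ρ = 19.01 / 10.49 = 1.812 cm³.
Thickness = V/A = 1.812 / 35.1 = 0.0516 cm = 516 μm.

516 μm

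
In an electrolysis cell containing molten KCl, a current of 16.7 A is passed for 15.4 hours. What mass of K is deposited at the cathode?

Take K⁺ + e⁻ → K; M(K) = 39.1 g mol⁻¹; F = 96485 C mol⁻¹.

Q = I·t = 16.70 A × 55440 s = 925800 C.
n(e⁻) = Q/F = 925800 / 96485 = 9.596 mol.
K⁺ + e⁻ → K, so n(K) = n(e⁻)/1 = 9.596 mol.
m = n·M = 9.596 × 39.1 = 375 g.

375 g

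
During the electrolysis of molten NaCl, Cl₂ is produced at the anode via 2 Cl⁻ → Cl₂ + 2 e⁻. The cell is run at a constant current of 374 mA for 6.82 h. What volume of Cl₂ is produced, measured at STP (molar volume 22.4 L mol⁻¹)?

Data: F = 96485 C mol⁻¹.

Q = I·t = 0.3740 A × 24552 s = 9182 C.
n(e⁻) = Q/F = 9182 / 96485 = 0.09517 mol.
2 electrons are transferred per Cl₂ molecule, so n(Cl₂) = 0.09517 / 2 = 0.04758 mol.
V = n × V_m = 0.04758 × 22.4 = 1.07 L.

1.07 L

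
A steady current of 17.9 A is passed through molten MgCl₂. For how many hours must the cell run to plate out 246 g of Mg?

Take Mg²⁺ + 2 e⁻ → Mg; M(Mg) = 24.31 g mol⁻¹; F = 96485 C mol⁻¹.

n(Mg) = m/M = 246 / 24.31 = 10.12 mol.
Each Mg atom requires 2 electrons, so n(e⁻) = 2 × 10.12 = 20.24 mol.
Q = n(e⁻)·F = 20.24 × 96485 = 1953000 C.
t = Q/I = 1953000 / 17.90 A = 109100 s = 30.3 h.

30.3 h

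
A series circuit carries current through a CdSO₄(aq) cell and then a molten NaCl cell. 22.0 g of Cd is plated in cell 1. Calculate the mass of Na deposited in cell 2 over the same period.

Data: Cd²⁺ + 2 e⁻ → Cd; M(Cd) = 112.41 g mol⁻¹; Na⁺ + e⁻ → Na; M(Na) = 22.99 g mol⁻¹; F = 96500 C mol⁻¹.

9.00 g

n(Cd) = 22.0 / 112.41 = 0.1957 mol.
Since Cd²⁺ + 2 e⁻ → Cd, n(e⁻) passed = 2 × 0.1957 = 0.3914 mol.
Cells in series carry the same charge, so the same 0.3914 mol of electrons passes through cell 2.
Na⁺ + e⁻ → Na, so n(Na) = 0.3914 / 1 = 0.3914 mol.
m(Na) = 0.3914 × 22.99 = 9.00 g.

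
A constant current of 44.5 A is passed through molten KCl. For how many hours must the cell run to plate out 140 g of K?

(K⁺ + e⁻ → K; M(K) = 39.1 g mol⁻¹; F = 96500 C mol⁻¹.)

n(K) = m/M = 140 / 39.1 = 3.581 mol.
Each K atom requires 1 electron, so n(e⁻) = 1 × 3.581 = 3.581 mol.
Q = n(e⁻)·F = 3.581 × 96500 = 345500 C.
t = Q/I = 345500 / 44.50 A = 7765 s = 2.16 h.

2.16 h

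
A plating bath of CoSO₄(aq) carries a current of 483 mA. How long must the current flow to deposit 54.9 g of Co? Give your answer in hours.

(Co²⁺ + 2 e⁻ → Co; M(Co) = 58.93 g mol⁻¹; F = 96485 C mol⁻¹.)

103 h

n(Co) = m/M = 54.9 / 58.93 = 0.9316 mol.
Each Co atom requires 2 electrons, so n(e⁻) = 2 × 0.9316 = 1.863 mol.
Q = n(e⁻)·F = 1.863 × 96485 = 179800 C.
t = Q/I = 179800 / 0.4830 A = 372200 s = 103 h.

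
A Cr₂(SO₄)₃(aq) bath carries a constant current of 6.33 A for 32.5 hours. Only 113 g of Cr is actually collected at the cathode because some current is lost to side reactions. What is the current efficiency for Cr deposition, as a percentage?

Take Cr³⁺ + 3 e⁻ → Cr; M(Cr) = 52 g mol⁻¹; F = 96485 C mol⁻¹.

Q = I·t = 6.330 × 117000 = 740600 C; n(e⁻) = 740600/96485 = 7.676 mol.
Theoretical n(Cr) = n(e⁻)/3 = 2.559 mol, i.e. m_theo = 2.559 × 52 = 133.0 g.
Efficiency = m_actual / m_theo = 113 / 133.0 = 84.9 %.

84.9 %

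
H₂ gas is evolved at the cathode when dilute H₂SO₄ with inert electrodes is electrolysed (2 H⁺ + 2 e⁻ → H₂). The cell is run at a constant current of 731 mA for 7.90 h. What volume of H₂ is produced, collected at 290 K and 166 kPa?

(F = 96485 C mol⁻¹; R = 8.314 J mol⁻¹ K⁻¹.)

Q = I·t = 0.7310 A × 28440 s = 20790 C.
n(e⁻) = Q/F = 20790 / 96485 = 0.2155 mol.
2 electrons are transferred per H₂ molecule, so n(H₂) = 0.2155 / 2 = 0.1077 mol.
V = nRT/P = (0.1077 × 8.314 × 290) / (166 × 10³ Pa) = 0.00156 m³ = 1.56 L.

1.56 L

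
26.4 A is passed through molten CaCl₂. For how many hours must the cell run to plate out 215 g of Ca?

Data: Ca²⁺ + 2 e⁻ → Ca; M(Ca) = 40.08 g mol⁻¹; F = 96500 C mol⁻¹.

10.9 h

n(Ca) = m/M = 215 / 40.08 = 5.364 mol.
Each Ca atom requires 2 electrons, so n(e⁻) = 2 × 5.364 = 10.73 mol.
Q = n(e⁻)·F = 10.73 × 96500 = 1035000 C.
t = Q/I = 1035000 / 26.40 A = 39220 s = 10.9 h.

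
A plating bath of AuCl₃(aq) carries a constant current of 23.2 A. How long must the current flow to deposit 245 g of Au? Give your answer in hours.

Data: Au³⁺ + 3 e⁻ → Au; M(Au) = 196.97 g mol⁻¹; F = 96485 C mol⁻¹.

n(Au) = m/M = 245 / 196.97 = 1.244 mol.
Each Au atom requires 3 electrons, so n(e⁻) = 3 × 1.244 = 3.732 mol.
Q = n(e⁻)·F = 3.732 × 96485 = 360000 C.
t = Q/I = 360000 / 23.20 A = 15520 s = 4.31 h.

4.31 h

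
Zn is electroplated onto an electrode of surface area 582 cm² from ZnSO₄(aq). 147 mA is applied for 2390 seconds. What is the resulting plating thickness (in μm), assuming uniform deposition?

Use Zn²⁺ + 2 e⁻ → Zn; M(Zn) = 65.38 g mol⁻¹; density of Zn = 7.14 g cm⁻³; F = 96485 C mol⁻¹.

0.286 μm

Q = I·t = 0.1470 × 2390.0 = 351.3 C; n(e⁻) = 0.003641 mol.
n(Zn) = n(e⁻)/2 = 0.001821 mol, so m = 0.001821 × 65.38 = 0.1190 g.
Volume = m/ρ = 0.1190 / 7.14 = 0.01667 cm³.
Thickness = V/A = 0.01667 / 582 = 2.86 × 10⁻⁵ cm = 0.286 μm.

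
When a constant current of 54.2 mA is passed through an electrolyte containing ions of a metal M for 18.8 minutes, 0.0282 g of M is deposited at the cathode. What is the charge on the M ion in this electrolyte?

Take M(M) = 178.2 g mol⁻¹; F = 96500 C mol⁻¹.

+4

Q = I·t = 0.05420 A × 1128.0 s = 61.14 C, so n(e⁻) = 61.14/96500 = 0.0006336 mol.
n(M) deposited = 0.0282 / 178.2 = 0.0001582 mol.
Electrons per atom = n(e⁻)/n(M) = 0.0006336 / 0.0001582 = 4.00 ≈ 4, so the ion is M⁴⁺.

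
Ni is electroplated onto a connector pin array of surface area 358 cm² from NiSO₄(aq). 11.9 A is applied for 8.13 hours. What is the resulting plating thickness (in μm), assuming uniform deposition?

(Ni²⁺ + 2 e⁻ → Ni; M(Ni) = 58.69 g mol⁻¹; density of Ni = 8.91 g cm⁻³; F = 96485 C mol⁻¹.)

Q = I·t = 11.90 × 29268 = 348300 C; n(e⁻) = 3.610 mol.
n(Ni) = n(e⁻)/2 = 1.805 mol, so m = 1.805 × 58.69 = 105.9 g.
Volume = m/ρ = 105.9 / 8.91 = 11.89 cm³.
Thickness = V/A = 11.89 / 358 = 0.0332 cm = 332 μm.

332 μm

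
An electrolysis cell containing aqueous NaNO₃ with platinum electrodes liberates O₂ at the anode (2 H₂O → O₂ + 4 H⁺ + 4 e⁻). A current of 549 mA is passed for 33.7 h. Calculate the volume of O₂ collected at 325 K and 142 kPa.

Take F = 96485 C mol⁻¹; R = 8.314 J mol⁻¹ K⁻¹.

3.28 L

Q = I·t = 0.5490 A × 121320 s = 66600 C.
n(e⁻) = Q/F = 66600 / 96485 = 0.6903 mol.
4 electrons are transferred per O₂ molecule, so n(O₂) = 0.6903 / 4 = 0.1726 mol.
V = nRT/P = (0.1726 × 8.314 × 325) / (142 × 10³ Pa) = 0.00328 m³ = 3.28 L.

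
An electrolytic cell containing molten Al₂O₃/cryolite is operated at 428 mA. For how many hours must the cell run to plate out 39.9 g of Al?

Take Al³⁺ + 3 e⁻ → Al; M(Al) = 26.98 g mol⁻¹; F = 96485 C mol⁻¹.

278 h

n(Al) = m/M = 39.9 / 26.98 = 1.479 mol.
Each Al atom requires 3 electrons, so n(e⁻) = 3 × 1.479 = 4.437 mol.
Q = n(e⁻)·F = 4.437 × 96485 = 428100 C.
t = Q/I = 428100 / 0.4280 A = 1000000 s = 278 h.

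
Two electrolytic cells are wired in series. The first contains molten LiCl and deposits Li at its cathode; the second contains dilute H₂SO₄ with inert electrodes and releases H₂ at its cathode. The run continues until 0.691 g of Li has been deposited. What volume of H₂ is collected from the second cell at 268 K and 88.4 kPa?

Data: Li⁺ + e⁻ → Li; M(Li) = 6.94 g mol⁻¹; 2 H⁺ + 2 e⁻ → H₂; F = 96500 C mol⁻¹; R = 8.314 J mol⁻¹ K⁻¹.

n(Li) = 0.691 / 6.94 = 0.09957 mol, so n(e⁻) = 1 × 0.09957 = 0.09957 mol.
The cells are in series, so the same 0.09957 mol of electrons passes through the second cell.
2 H⁺ + 2 e⁻ → H₂ — 2 mol e⁻ per mol H₂, so n(H₂) = 0.09957/2 = 0.04978 mol.
V = nRT/P = (0.04978 × 8.314 × 268) / (88.4 × 10³) = 0.00125 m³ = 1.25 L.

1.25 L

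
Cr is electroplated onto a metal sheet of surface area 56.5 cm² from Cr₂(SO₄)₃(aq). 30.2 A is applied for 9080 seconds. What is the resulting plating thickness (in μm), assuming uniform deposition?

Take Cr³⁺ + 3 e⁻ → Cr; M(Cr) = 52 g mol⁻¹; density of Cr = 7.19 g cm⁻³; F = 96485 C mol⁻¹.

Q = I·t = 30.20 × 9080.0 = 274200 C; n(e⁻) = 2.842 mol.
n(Cr) = n(e⁻)/3 = 0.9474 mol, so m = 0.9474 × 52 = 49.26 g.
Volume = m/ρ = 49.26 / 7.19 = 6.852 cm³.
Thickness = V/A = 6.852 / 56.5 = 0.121 cm = 1210 μm.

1210 μm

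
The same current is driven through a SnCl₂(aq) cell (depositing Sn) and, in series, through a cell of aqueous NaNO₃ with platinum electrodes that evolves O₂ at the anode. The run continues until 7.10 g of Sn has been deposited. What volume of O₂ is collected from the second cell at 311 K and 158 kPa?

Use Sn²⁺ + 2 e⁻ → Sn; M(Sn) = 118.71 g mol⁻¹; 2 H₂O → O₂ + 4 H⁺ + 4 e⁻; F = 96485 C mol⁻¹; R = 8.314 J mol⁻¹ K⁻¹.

0.489 L

n(Sn) = 7.10 / 118.71 = 0.05981 mol, so n(e⁻) = 2 × 0.05981 = 0.1196 mol.
The cells are in series, so the same 0.1196 mol of electrons passes through the second cell.
2 H₂O → O₂ + 4 H⁺ + 4 e⁻ — 4 mol e⁻ per mol O₂, so n(O₂) = 0.1196/4 = 0.02990 mol.
V = nRT/P = (0.02990 × 8.314 × 311) / (158 × 10³) = 4.89 × 10⁻⁴ m³ = 0.489 L.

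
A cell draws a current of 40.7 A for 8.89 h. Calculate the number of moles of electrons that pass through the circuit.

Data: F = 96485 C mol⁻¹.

Q = I·t = 40.70 A × 32004 s = 1303000 C.
n(e⁻) = Q/F = 1303000 / 96485 = 13.5 mol.

13.5 mol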